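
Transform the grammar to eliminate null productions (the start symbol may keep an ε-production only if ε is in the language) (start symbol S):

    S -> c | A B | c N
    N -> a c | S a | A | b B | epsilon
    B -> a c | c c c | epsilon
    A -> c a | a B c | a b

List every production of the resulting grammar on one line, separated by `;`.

The nullable symbols are {B, N}.
ε ∉ L(G), so no ε-production is kept.
Expand every rule over subsets of its nullable positions: S → A B gives A B | A. N → b B gives b B | b. A → a B c gives a B c | a c.

S -> c | A B | A | c N; N -> a c | S a | A | b B | b; B -> a c | c c c; A -> c a | a B c | a c | a b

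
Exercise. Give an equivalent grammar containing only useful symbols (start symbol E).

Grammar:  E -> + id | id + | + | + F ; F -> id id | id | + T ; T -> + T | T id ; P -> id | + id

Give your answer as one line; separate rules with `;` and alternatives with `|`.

Generating nonterminals: {E, F, P}.
Reachable from E after that: {E, F}.
Removed useless symbols: {P, T} and every production mentioning them.

E -> + id | id + | + | + F; F -> id id | id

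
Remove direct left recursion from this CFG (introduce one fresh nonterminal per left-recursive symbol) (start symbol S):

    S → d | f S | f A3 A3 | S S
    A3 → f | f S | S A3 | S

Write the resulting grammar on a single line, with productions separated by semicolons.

S is directly left-recursive.
For S: α = {S}, β = {d, f S, f A3 A3}. Rewrite as S → β S' and S' → α S' | ε.

S → d S' | f S S' | f A3 A3 S'; A3 → f | f S | S A3 | S; S' → S S' | ε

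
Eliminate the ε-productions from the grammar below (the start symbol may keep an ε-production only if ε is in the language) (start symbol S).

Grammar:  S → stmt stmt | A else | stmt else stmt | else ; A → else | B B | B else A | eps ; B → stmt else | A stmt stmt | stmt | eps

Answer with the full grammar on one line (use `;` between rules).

Nullable set = {A, B}.
ε ∉ L(G), so no ε-production is kept.
Add the nullable-subset variants: S → A else gives A else | else. A → B B gives B B | B. A → B else A gives B else A | B else | else A. B → A stmt stmt gives A stmt stmt | stmt stmt.

S → stmt stmt | A else | else | stmt else stmt; A → else | B B | B | B else A | B else | else A; B → stmt else | A stmt stmt | stmt stmt | stmt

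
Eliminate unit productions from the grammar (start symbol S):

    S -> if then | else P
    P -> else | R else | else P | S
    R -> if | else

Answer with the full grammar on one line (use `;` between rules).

Unit pairs: P ⇒* {S}.
For every A with A ⇒* B via unit rules, add B's non-unit alternatives to A; then delete every rule of the form X → Y.

S -> if then | else P; P -> if then | else P | else | R else; R -> if | else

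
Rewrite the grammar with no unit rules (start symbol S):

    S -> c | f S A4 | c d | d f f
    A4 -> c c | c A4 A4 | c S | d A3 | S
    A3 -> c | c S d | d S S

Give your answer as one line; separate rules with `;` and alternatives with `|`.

Unit pairs: A4 ⇒* {S}.
For every A with A ⇒* B via unit rules, add B's non-unit alternatives to A; then delete every rule of the form X → Y.

S -> c | f S A4 | c d | d f f; A4 -> c c | c A4 A4 | c S | d A3 | c | f S A4 | c d | d f f; A3 -> c | c S d | d S S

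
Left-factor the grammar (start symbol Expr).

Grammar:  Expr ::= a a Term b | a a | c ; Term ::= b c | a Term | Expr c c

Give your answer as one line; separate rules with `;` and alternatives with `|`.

Expr has alternatives sharing prefix 'a a': factor to Expr → a a Expr1 with Expr1 → Term b | ε.

Expr ::= c | a a Expr1; Term ::= b c | a Term | Expr c c; Expr1 ::= Term b | ε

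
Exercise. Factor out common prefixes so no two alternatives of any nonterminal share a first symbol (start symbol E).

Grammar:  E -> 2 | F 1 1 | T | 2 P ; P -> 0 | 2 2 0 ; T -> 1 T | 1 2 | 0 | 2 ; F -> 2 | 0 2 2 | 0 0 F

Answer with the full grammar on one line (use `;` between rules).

E has alternatives sharing prefix '2': factor to E → 2 E' with E' → ε | P.
T has alternatives sharing prefix '1': factor to T → 1 T' with T' → T | 2.
F has alternatives sharing prefix '0': factor to F → 0 F' with F' → 2 2 | 0 F.

E -> F 1 1 | T | 2 E'; P -> 0 | 2 2 0; T -> 0 | 2 | 1 T'; F -> 2 | 0 F'; E' -> ε | P; T' -> T | 2; F' -> 2 2 | 0 F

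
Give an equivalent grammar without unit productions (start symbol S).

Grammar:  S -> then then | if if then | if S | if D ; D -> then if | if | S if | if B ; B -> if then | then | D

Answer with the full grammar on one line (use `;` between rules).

Unit pairs: B ⇒* {D}.
For every A with A ⇒* B via unit rules, add B's non-unit alternatives to A; then delete every rule of the form X → Y.

S -> then then | if if then | if S | if D; D -> then if | if | S if | if B; B -> if then | then | then if | if | S if | if B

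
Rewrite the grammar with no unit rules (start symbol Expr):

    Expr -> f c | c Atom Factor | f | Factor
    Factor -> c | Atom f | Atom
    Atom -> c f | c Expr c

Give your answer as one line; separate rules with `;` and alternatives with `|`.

Unit pairs: Expr ⇒* {Atom, Factor}; Factor ⇒* {Atom}.
For every A with A ⇒* B via unit rules, add B's non-unit alternatives to A; then delete every rule of the form X → Y.

Expr -> c f | c Expr c | c | Atom f | f c | c Atom Factor | f; Factor -> c f | c Expr c | c | Atom f; Atom -> c f | c Expr c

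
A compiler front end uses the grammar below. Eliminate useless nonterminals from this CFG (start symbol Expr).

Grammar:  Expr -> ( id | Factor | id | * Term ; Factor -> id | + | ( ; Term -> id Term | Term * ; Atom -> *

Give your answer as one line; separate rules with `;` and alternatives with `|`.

Expr -> ( id | Factor | id; Factor -> id | + | (

Generating nonterminals: {Atom, Expr, Factor}.
Reachable from Expr after that: {Expr, Factor}.
Removed useless symbols: {Atom, Term} and every production mentioning them.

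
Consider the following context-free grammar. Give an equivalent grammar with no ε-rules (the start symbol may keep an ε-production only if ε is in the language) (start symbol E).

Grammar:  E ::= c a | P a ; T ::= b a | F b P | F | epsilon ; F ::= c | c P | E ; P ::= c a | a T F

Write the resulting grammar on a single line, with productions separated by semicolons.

Nullable set = {T}.
ε ∉ L(G), so no ε-production is kept.
For each production, add variants omitting each subset of nullable occurrences: P → a T F gives a T F | a F.

E ::= c a | P a; T ::= b a | F b P | F; F ::= c | c P | E; P ::= c a | a T F | a F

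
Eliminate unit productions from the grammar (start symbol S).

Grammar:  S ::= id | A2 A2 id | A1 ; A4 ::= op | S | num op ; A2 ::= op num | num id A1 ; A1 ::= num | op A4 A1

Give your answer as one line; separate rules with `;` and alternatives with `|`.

Unit pairs: A4 ⇒* {A1, S}; S ⇒* {A1}.
For every A with A ⇒* B via unit rules, add B's non-unit alternatives to A; then delete every rule of the form X → Y.

S ::= num | op A4 A1 | id | A2 A2 id; A4 ::= op | num op | num | op A4 A1 | id | A2 A2 id; A2 ::= op num | num id A1; A1 ::= num | op A4 A1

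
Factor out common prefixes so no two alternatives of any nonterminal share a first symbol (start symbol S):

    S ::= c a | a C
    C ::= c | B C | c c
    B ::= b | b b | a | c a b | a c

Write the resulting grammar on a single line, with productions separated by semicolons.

C has alternatives sharing prefix 'c': factor to C → c C' with C' → ε | c.
B has alternatives sharing prefix 'b': factor to B → b B' with B' → ε | b.
B has alternatives sharing prefix 'a': factor to B → a B'' with B'' → ε | c.

S ::= c a | a C; C ::= B C | c C'; B ::= c a b | b B' | a B''; C' ::= ε | c; B' ::= ε | b; B'' ::= ε | c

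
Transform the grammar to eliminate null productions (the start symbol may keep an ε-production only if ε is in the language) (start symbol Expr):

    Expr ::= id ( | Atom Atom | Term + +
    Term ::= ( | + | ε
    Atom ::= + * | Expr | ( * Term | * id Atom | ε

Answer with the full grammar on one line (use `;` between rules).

Expr ::= id ( | Atom Atom | Atom | Term + + | + + | ε; Term ::= ( | +; Atom ::= + * | Expr | ( * Term | ( * | * id Atom | * id

The nullable symbols are {Atom, Expr, Term}.
ε ∈ L(G) since Expr is nullable, so keep Expr → ε.
For each production, add variants omitting each subset of nullable occurrences: Expr → Atom Atom gives Atom Atom | Atom. Expr → Term + + gives Term + + | + +. Atom → ( * Term gives ( * Term | ( *. Atom → * id Atom gives * id Atom | * id.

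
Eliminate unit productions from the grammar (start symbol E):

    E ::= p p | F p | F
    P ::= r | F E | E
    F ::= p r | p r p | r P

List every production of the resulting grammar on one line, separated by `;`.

E ::= p p | F p | p r | p r p | r P; P ::= p p | F p | r | F E | p r | p r p | r P; F ::= p r | p r p | r P

Unit pairs: E ⇒* {F}; P ⇒* {E, F}.
For each unit pair (A, B), copy every non-unit production of B to A, then drop all unit productions.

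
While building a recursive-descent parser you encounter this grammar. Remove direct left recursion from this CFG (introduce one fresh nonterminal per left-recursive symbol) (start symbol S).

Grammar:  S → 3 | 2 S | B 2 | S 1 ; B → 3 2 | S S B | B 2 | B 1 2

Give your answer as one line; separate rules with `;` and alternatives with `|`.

S, B are directly left-recursive.
For S: α = {1}, β = {3, 2 S, B 2}. Rewrite as S → β S' and S' → α S' | ε.
For B: α = {2, 1 2}, β = {3 2, S S B}. Rewrite as B → β B' and B' → α B' | ε.

S → 3 S' | 2 S S' | B 2 S'; B → 3 2 B' | S S B B'; S' → 1 S' | epsilon; B' → 2 B' | 1 2 B' | epsilon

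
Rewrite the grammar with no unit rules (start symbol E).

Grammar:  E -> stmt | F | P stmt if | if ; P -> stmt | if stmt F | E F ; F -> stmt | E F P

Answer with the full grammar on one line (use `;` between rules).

Unit pairs: E ⇒* {F}.
For each unit pair (A, B), copy every non-unit production of B to A, then drop all unit productions.

E -> stmt | P stmt if | if | E F P; P -> stmt | if stmt F | E F; F -> stmt | E F P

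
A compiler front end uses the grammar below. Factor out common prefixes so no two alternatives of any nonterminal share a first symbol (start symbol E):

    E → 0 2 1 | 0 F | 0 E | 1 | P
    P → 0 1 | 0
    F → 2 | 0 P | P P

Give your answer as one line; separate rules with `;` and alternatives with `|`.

E → 1 | P | 0 E'; P → 0 P'; F → 2 | 0 P | P P; E' → 2 1 | F | E; P' → 1 | ε

E has alternatives sharing prefix '0': factor to E → 0 E' with E' → 2 1 | F | E.
P has alternatives sharing prefix '0': factor to P → 0 P' with P' → 1 | ε.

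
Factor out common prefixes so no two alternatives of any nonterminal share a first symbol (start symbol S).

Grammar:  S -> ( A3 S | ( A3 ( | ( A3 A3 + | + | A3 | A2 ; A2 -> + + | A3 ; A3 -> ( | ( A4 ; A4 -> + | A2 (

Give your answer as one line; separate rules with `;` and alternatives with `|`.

S has alternatives sharing prefix '( A3': factor to S → ( A3 S' with S' → S | ( | A3 +.
A3 has alternatives sharing prefix '(': factor to A3 → ( A3' with A3' → ε | A4.

S -> + | A3 | A2 | ( A3 S'; A2 -> + + | A3; A3 -> ( A3'; A4 -> + | A2 (; S' -> S | ( | A3 +; A3' -> ε | A4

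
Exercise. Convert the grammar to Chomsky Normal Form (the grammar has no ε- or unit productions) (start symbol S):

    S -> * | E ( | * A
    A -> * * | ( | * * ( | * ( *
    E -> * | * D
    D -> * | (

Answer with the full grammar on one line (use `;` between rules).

Introduce a nonterminal for each terminal appearing in a rule of length ≥ 2: X1 → (, X2 → *.
Binarize each right-hand side of length ≥ 3 by chaining fresh nonterminals (Y1, Y2, …): affected rules were A → X2 X2 X1; A → X2 X1 X2.

S -> * | E X1 | X2 A; A -> X2 X2 | ( | X2 Y1 | X2 Y2; E -> * | X2 D; D -> * | (; X1 -> (; X2 -> *; Y1 -> X2 X1; Y2 -> X1 X2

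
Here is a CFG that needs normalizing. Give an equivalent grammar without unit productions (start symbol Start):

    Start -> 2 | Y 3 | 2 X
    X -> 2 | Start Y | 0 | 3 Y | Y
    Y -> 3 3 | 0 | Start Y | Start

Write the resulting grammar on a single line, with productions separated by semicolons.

Unit pairs: X ⇒* {Start, Y}; Y ⇒* {Start}.
For every A with A ⇒* B via unit rules, add B's non-unit alternatives to A; then delete every rule of the form X → Y.

Start -> 2 | Y 3 | 2 X; X -> 2 | Y 3 | 2 X | Start Y | 0 | 3 Y | 3 3; Y -> 2 | Y 3 | 2 X | 3 3 | 0 | Start Y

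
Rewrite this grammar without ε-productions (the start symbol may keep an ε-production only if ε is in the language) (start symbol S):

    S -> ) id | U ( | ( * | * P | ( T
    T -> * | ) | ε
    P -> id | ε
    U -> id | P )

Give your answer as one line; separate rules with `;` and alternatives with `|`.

S -> ) id | U ( | ( * | * P | * | ( T | (; T -> * | ); P -> id; U -> id | P ) | )

Nullable set = {P, T}.
ε ∉ L(G), so no ε-production is kept.
Add the nullable-subset variants: S → * P gives * P | *. S → ( T gives ( T | (. U → P ) gives P ) | ).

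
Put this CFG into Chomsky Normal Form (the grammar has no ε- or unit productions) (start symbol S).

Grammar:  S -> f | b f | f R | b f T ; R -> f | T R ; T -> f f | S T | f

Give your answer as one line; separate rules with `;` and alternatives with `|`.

Introduce a nonterminal for each terminal appearing in a rule of length ≥ 2: X1 → b, X2 → f.
Binarize each right-hand side of length ≥ 3 by chaining fresh nonterminals (Y1, Y2, …): affected rules were S → X1 X2 T.

S -> f | X1 X2 | X2 R | X1 Y1; R -> f | T R; T -> X2 X2 | S T | f; X1 -> b; X2 -> f; Y1 -> X2 T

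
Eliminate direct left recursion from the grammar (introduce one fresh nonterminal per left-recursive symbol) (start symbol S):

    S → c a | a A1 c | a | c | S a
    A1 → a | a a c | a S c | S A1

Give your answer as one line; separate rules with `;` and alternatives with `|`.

S → c a S' | a A1 c S' | a S' | c S'; A1 → a | a a c | a S c | S A1; S' → a S' | epsilon

Directly left-recursive nonterminal: S.
For S: α = {a}, β = {c a, a A1 c, a, c}. Rewrite as S → β S' and S' → α S' | ε.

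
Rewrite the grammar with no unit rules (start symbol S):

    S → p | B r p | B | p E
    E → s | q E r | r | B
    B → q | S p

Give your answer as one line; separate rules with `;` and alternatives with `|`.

Unit pairs: E ⇒* {B}; S ⇒* {B}.
For each unit pair (A, B), copy every non-unit production of B to A, then drop all unit productions.

S → q | S p | p | B r p | p E; E → q | S p | s | q E r | r; B → q | S p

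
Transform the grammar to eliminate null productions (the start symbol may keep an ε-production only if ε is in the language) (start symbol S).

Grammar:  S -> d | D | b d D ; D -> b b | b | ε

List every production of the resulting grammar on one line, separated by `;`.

S -> d | D | b d D | b d | ε; D -> b b | b

Nullable nonterminals: {D, S}.
ε ∈ L(G) since S is nullable, so keep S → ε.
Expand every rule over subsets of its nullable positions: S → b d D gives b d D | b d.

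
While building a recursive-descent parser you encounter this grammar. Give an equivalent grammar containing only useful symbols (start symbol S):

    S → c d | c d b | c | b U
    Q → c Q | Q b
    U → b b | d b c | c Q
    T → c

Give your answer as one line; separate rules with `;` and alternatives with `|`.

Generating nonterminals: {S, T, U}.
Reachable from S after that: {S, U}.
Removed useless symbols: {Q, T} and every production mentioning them.

S → c d | c d b | c | b U; U → b b | d b c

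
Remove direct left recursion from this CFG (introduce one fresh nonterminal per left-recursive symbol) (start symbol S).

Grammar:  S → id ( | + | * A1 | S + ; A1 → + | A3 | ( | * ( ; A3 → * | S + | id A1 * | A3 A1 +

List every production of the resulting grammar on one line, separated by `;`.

S, A3 are directly left-recursive.
For S: α = {+}, β = {id (, +, * A1}. Rewrite as S → β S' and S' → α S' | ε.
For A3: α = {A1 +}, β = {*, S +, id A1 *}. Rewrite as A3 → β A3' and A3' → α A3' | ε.

S → id ( S' | + S' | * A1 S'; A1 → + | A3 | ( | * (; A3 → * A3' | S + A3' | id A1 * A3'; S' → + S' | ε; A3' → A1 + A3' | ε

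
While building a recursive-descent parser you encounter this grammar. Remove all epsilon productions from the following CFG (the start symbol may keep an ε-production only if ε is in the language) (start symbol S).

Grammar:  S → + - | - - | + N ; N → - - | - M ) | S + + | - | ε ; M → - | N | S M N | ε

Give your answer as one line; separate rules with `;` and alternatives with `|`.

S → + - | - - | + N | +; N → - - | - M ) | - ) | S + + | -; M → - | N | S M N | S M | S N | S

Nullable set = {M, N}.
ε ∉ L(G), so no ε-production is kept.
Expand every rule over subsets of its nullable positions: S → + N gives + N | +. N → - M ) gives - M ) | - ). M → S M N gives S M N | S M | S N | S.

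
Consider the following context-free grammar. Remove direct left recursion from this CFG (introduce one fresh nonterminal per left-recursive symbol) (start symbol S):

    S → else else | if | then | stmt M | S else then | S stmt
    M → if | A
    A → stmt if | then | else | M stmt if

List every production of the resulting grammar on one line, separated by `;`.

Directly left-recursive nonterminal: S.
For S: α = {else then, stmt}, β = {else else, if, then, stmt M}. Rewrite as S → β S' and S' → α S' | ε.

S → else else S' | if S' | then S' | stmt M S'; M → if | A; A → stmt if | then | else | M stmt if; S' → else then S' | stmt S' | ε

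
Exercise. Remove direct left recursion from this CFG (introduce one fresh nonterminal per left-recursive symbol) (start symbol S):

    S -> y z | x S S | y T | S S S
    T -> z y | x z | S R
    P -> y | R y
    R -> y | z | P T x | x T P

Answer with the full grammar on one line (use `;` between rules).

Directly left-recursive nonterminal: S.
For S: α = {S S}, β = {y z, x S S, y T}. Rewrite as S → β S' and S' → α S' | ε.

S -> y z S' | x S S S' | y T S'; T -> z y | x z | S R; P -> y | R y; R -> y | z | P T x | x T P; S' -> S S S' | ε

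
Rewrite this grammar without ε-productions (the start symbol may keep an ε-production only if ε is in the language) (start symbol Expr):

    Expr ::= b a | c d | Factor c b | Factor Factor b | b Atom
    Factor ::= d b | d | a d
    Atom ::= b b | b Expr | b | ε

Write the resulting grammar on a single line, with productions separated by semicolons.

Nullable nonterminals: {Atom}.
ε ∉ L(G), so no ε-production is kept.
For each production, add variants omitting each subset of nullable occurrences: Expr → b Atom gives b Atom | b.

Expr ::= b a | c d | Factor c b | Factor Factor b | b Atom | b; Factor ::= d b | d | a d; Atom ::= b b | b Expr | b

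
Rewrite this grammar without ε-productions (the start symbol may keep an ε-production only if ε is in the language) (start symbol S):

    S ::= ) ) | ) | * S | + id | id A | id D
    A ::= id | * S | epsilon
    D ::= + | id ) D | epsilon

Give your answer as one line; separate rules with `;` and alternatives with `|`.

Nullable nonterminals: {A, D}.
ε ∉ L(G), so no ε-production is kept.
For each production, add variants omitting each subset of nullable occurrences: S → id A gives id A | id. D → id ) D gives id ) D | id ).

S ::= ) ) | ) | * S | + id | id A | id | id D; A ::= id | * S; D ::= + | id ) D | id )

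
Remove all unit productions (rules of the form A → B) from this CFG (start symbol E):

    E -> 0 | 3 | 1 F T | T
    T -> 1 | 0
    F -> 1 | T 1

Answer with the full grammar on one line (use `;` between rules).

E -> 0 | 3 | 1 F T | 1; T -> 1 | 0; F -> 1 | T 1

Unit pairs: E ⇒* {T}.
Replace each nonterminal's rules with the union of the non-unit rules of every nonterminal it unit-derives.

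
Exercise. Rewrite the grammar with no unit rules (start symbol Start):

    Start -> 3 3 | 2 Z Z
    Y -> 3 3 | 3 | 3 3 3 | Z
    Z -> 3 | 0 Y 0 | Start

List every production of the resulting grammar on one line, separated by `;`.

Unit pairs: Y ⇒* {Start, Z}; Z ⇒* {Start}.
For each unit pair (A, B), copy every non-unit production of B to A, then drop all unit productions.

Start -> 3 3 | 2 Z Z; Y -> 3 | 0 Y 0 | 3 3 | 2 Z Z | 3 3 3; Z -> 3 | 0 Y 0 | 3 3 | 2 Z Z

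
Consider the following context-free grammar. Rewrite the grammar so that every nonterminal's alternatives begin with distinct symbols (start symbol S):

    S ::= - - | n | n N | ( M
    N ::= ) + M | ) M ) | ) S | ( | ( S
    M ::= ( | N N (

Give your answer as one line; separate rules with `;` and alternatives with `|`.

S has alternatives sharing prefix 'n': factor to S → n S' with S' → ε | N.
N has alternatives sharing prefix ')': factor to N → ) N' with N' → + M | M ) | S.
N has alternatives sharing prefix '(': factor to N → ( N'' with N'' → ε | S.

S ::= - - | ( M | n S'; N ::= ) N' | ( N''; M ::= ( | N N (; S' ::= ε | N; N' ::= + M | M ) | S; N'' ::= ε | S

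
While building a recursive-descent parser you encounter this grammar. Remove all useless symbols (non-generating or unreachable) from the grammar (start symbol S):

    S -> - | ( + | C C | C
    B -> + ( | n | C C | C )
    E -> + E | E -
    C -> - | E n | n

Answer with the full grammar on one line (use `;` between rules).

S -> - | ( + | C C | C; C -> - | n

Generating nonterminals: {B, C, S}.
Reachable from S after that: {C, S}.
Removed useless symbols: {B, E} and every production mentioning them.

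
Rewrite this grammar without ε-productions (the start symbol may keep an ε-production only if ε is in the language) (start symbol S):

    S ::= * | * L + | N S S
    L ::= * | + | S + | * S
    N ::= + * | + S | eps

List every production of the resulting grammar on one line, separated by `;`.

The nullable symbols are {N}.
ε ∉ L(G), so no ε-production is kept.
For each production, add variants omitting each subset of nullable occurrences: S → N S S gives N S S | S S.

S ::= * | * L + | N S S | S S; L ::= * | + | S + | * S; N ::= + * | + S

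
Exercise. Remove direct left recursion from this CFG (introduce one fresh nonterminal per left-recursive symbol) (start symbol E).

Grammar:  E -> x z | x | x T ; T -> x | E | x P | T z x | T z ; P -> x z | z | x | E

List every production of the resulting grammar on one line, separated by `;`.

Directly left-recursive nonterminal: T.
For T: α = {z x, z}, β = {x, E, x P}. Rewrite as T → β T' and T' → α T' | ε.

E -> x z | x | x T; T -> x T' | E T' | x P T'; P -> x z | z | x | E; T' -> z x T' | z T' | ε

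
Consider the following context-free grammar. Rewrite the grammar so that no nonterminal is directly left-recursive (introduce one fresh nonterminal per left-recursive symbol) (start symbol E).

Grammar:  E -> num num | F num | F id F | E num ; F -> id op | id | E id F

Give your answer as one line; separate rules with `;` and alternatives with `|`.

E -> num num E' | F num E' | F id F E'; F -> id op | id | E id F; E' -> num E' | ε

Directly left-recursive nonterminal: E.
For E: α = {num}, β = {num num, F num, F id F}. Rewrite as E → β E' and E' → α E' | ε.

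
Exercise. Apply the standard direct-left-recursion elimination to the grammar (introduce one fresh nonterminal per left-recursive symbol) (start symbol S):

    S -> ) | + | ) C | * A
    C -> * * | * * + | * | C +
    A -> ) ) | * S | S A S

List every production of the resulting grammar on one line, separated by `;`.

S -> ) | + | ) C | * A; C -> * * C' | * * + C' | * C'; A -> ) ) | * S | S A S; C' -> + C' | ε

Left recursion appears on C.
For C: α = {+}, β = {* *, * * +, *}. Rewrite as C → β C' and C' → α C' | ε.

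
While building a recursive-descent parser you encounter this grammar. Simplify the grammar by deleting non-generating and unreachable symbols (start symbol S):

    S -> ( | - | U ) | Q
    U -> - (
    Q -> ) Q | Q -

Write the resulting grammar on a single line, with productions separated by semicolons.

Generating nonterminals: {S, U}.
Reachable from S after that: {S, U}.
Removed useless symbols: {Q} and every production mentioning them.

S -> ( | - | U ); U -> - (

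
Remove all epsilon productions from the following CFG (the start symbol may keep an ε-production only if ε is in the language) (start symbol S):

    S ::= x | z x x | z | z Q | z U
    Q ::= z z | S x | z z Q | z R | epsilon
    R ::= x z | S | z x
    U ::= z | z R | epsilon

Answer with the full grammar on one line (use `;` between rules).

Nullable set = {Q, U}.
ε ∉ L(G), so no ε-production is kept.

S ::= x | z x x | z | z Q | z U; Q ::= z z | S x | z z Q | z R; R ::= x z | S | z x; U ::= z | z R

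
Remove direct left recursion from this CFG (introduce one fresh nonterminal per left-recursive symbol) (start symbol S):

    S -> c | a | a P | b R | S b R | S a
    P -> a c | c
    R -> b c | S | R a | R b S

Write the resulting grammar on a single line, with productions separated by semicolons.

S -> c S' | a S' | a P S' | b R S'; P -> a c | c; R -> b c R' | S R'; S' -> b R S' | a S' | ε; R' -> a R' | b S R' | ε

Directly left-recursive nonterminals: S, R.
For S: α = {b R, a}, β = {c, a, a P, b R}. Rewrite as S → β S' and S' → α S' | ε.
For R: α = {a, b S}, β = {b c, S}. Rewrite as R → β R' and R' → α R' | ε.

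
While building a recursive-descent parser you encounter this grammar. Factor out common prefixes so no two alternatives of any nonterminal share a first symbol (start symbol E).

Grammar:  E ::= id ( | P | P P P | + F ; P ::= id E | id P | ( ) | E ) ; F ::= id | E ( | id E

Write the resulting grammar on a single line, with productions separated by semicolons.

E ::= id ( | + F | P E'; P ::= ( ) | E ) | id P'; F ::= E ( | id F'; E' ::= epsilon | P P; P' ::= E | P; F' ::= epsilon | E

E has alternatives sharing prefix 'P': factor to E → P E' with E' → ε | P P.
P has alternatives sharing prefix 'id': factor to P → id P' with P' → E | P.
F has alternatives sharing prefix 'id': factor to F → id F' with F' → ε | E.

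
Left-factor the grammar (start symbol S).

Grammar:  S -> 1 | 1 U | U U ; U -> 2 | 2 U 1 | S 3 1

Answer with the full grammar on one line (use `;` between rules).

S has alternatives sharing prefix '1': factor to S → 1 S' with S' → ε | U.
U has alternatives sharing prefix '2': factor to U → 2 U' with U' → ε | U 1.

S -> U U | 1 S'; U -> S 3 1 | 2 U'; S' -> eps | U; U' -> eps | U 1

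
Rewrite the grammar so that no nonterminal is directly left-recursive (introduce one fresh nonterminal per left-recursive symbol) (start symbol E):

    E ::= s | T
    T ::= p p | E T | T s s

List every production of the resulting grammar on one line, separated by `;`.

E ::= s | T; T ::= p p T' | E T T'; T' ::= s s T' | ε

Directly left-recursive nonterminal: T.
For T: α = {s s}, β = {p p, E T}. Rewrite as T → β T' and T' → α T' | ε.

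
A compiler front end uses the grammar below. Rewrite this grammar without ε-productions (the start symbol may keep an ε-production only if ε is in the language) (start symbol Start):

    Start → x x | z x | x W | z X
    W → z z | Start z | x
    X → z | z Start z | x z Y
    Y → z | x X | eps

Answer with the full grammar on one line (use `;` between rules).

Nullable nonterminals: {Y}.
ε ∉ L(G), so no ε-production is kept.
For each production, add variants omitting each subset of nullable occurrences: X → x z Y gives x z Y | x z.

Start → x x | z x | x W | z X; W → z z | Start z | x; X → z | z Start z | x z Y | x z; Y → z | x X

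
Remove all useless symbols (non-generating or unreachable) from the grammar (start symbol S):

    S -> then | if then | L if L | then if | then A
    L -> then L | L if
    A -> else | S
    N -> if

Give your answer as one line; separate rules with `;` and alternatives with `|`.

Generating nonterminals: {A, N, S}.
Reachable from S after that: {A, S}.
Removed useless symbols: {L, N} and every production mentioning them.

S -> then | if then | then if | then A; A -> else | S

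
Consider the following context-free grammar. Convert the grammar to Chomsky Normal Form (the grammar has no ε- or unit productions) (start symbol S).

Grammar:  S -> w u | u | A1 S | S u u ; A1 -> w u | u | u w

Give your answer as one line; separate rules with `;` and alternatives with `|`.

Introduce a nonterminal for each terminal appearing in a rule of length ≥ 2: X1 → w, X2 → u.
Binarize each right-hand side of length ≥ 3 by chaining fresh nonterminals (Y1, Y2, …): affected rules were S → S X2 X2.

S -> X1 X2 | u | A1 S | S Y1; A1 -> X1 X2 | u | X2 X1; X1 -> w; X2 -> u; Y1 -> X2 X2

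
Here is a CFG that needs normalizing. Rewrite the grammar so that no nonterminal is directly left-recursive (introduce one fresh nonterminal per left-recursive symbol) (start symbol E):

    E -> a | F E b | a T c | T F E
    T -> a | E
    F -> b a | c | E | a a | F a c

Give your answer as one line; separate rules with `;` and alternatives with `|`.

Directly left-recursive nonterminal: F.
For F: α = {a c}, β = {b a, c, E, a a}. Rewrite as F → β F' and F' → α F' | ε.

E -> a | F E b | a T c | T F E; T -> a | E; F -> b a F' | c F' | E F' | a a F'; F' -> a c F' | ε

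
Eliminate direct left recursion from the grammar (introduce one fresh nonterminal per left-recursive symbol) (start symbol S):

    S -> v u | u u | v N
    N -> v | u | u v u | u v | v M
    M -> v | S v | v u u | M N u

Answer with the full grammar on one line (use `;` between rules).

Directly left-recursive nonterminal: M.
For M: α = {N u}, β = {v, S v, v u u}. Rewrite as M → β M' and M' → α M' | ε.

S -> v u | u u | v N; N -> v | u | u v u | u v | v M; M -> v M' | S v M' | v u u M'; M' -> N u M' | ε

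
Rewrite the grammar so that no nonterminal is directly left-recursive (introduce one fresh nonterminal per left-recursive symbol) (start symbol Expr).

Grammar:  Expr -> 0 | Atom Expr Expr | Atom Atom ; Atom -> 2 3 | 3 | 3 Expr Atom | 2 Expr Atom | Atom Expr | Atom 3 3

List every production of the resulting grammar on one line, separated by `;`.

Left recursion appears on Atom.
For Atom: α = {Expr, 3 3}, β = {2 3, 3, 3 Expr Atom, 2 Expr Atom}. Rewrite as Atom → β Atom1 and Atom1 → α Atom1 | ε.

Expr -> 0 | Atom Expr Expr | Atom Atom; Atom -> 2 3 Atom1 | 3 Atom1 | 3 Expr Atom Atom1 | 2 Expr Atom Atom1; Atom1 -> Expr Atom1 | 3 3 Atom1 | ε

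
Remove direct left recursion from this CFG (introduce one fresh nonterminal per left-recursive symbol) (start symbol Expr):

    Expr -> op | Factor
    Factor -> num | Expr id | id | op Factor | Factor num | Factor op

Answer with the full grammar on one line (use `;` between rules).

Left recursion appears on Factor.
For Factor: α = {num, op}, β = {num, Expr id, id, op Factor}. Rewrite as Factor → β Factor1 and Factor1 → α Factor1 | ε.

Expr -> op | Factor; Factor -> num Factor1 | Expr id Factor1 | id Factor1 | op Factor Factor1; Factor1 -> num Factor1 | op Factor1 | ε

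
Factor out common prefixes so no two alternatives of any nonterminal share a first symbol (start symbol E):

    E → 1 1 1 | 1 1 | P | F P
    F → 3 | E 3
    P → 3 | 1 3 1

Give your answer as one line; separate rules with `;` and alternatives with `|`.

E has alternatives sharing prefix '1 1': factor to E → 1 1 E' with E' → 1 | ε.

E → P | F P | 1 1 E'; F → 3 | E 3; P → 3 | 1 3 1; E' → 1 | ε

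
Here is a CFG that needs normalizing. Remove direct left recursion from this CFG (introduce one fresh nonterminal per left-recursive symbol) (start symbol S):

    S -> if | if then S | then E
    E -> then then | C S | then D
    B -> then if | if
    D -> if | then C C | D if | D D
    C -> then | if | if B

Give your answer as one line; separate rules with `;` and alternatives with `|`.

S -> if | if then S | then E; E -> then then | C S | then D; B -> then if | if; D -> if D' | then C C D'; C -> then | if | if B; D' -> if D' | D D' | eps

Directly left-recursive nonterminal: D.
For D: α = {if, D}, β = {if, then C C}. Rewrite as D → β D' and D' → α D' | ε.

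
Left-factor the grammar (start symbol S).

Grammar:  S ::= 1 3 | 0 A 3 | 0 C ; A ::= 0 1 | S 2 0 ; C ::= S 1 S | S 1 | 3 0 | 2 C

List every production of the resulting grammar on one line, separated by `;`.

S ::= 1 3 | 0 S'; A ::= 0 1 | S 2 0; C ::= 3 0 | 2 C | S 1 C'; S' ::= A 3 | C; C' ::= S | ε

S has alternatives sharing prefix '0': factor to S → 0 S' with S' → A 3 | C.
C has alternatives sharing prefix 'S 1': factor to C → S 1 C' with C' → S | ε.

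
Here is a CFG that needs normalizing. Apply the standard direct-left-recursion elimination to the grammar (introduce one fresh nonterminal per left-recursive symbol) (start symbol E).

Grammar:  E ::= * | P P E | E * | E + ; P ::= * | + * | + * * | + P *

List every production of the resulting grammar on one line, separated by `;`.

E ::= * E' | P P E E'; P ::= * | + * | + * * | + P *; E' ::= * E' | + E' | eps

Directly left-recursive nonterminal: E.
For E: α = {*, +}, β = {*, P P E}. Rewrite as E → β E' and E' → α E' | ε.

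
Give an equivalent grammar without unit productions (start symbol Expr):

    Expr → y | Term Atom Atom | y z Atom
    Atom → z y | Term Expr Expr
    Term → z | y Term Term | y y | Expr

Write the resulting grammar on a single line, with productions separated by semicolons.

Unit pairs: Term ⇒* {Expr}.
For every A with A ⇒* B via unit rules, add B's non-unit alternatives to A; then delete every rule of the form X → Y.

Expr → y | Term Atom Atom | y z Atom; Atom → z y | Term Expr Expr; Term → z | y Term Term | y y | y | Term Atom Atom | y z Atom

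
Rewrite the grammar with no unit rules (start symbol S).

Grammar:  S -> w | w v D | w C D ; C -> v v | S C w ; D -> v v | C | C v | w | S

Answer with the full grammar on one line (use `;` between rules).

S -> w | w v D | w C D; C -> v v | S C w; D -> w | w v D | w C D | v v | S C w | C v

Unit pairs: D ⇒* {C, S}.
For each unit pair (A, B), copy every non-unit production of B to A, then drop all unit productions.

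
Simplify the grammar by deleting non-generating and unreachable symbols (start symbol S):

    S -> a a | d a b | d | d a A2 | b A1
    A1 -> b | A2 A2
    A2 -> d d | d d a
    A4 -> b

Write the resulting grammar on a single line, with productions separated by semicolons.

Generating nonterminals: {A1, A2, A4, S}.
Reachable from S after that: {A1, A2, S}.
Removed useless symbols: {A4} and every production mentioning them.

S -> a a | d a b | d | d a A2 | b A1; A1 -> b | A2 A2; A2 -> d d | d d a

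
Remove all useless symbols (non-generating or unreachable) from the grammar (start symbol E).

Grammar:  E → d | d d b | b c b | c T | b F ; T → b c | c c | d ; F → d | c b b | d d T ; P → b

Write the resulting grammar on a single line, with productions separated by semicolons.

Generating nonterminals: {E, F, P, T}.
Reachable from E after that: {E, F, T}.
Removed useless symbols: {P} and every production mentioning them.

E → d | d d b | b c b | c T | b F; T → b c | c c | d; F → d | c b b | d d T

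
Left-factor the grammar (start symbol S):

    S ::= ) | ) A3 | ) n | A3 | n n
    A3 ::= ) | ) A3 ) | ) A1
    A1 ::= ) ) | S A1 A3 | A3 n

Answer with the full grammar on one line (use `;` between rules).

S has alternatives sharing prefix ')': factor to S → ) S' with S' → ε | A3 | n.
A3 has alternatives sharing prefix ')': factor to A3 → ) A3' with A3' → ε | A3 ) | A1.

S ::= A3 | n n | ) S'; A3 ::= ) A3'; A1 ::= ) ) | S A1 A3 | A3 n; S' ::= ε | A3 | n; A3' ::= ε | A3 ) | A1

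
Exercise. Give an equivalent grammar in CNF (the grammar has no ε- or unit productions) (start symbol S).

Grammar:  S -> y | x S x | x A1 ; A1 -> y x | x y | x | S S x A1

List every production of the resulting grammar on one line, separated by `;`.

Introduce a nonterminal for each terminal appearing in a rule of length ≥ 2: X1 → x, X2 → y.
Binarize each right-hand side of length ≥ 3 by chaining fresh nonterminals (Y1, Y2, …): affected rules were S → X1 S X1; A1 → S S X1 A1.

S -> y | X1 Y1 | X1 A1; A1 -> X2 X1 | X1 X2 | x | S Y2; X1 -> x; X2 -> y; Y1 -> S X1; Y2 -> S Y3; Y3 -> X1 A1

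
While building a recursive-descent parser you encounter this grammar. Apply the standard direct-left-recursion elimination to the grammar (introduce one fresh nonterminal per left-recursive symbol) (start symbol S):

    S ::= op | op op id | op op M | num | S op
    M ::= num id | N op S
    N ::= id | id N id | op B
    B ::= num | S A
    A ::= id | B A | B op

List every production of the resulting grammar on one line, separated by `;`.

Directly left-recursive nonterminal: S.
For S: α = {op}, β = {op, op op id, op op M, num}. Rewrite as S → β S' and S' → α S' | ε.

S ::= op S' | op op id S' | op op M S' | num S'; M ::= num id | N op S; N ::= id | id N id | op B; B ::= num | S A; A ::= id | B A | B op; S' ::= op S' | ε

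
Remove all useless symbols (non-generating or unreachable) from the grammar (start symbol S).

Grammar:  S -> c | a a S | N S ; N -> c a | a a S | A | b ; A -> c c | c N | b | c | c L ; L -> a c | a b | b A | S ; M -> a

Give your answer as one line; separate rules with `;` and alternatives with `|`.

S -> c | a a S | N S; N -> c a | a a S | A | b; A -> c c | c N | b | c | c L; L -> a c | a b | b A | S

Generating nonterminals: {A, L, M, N, S}.
Reachable from S after that: {A, L, N, S}.
Removed useless symbols: {M} and every production mentioning them.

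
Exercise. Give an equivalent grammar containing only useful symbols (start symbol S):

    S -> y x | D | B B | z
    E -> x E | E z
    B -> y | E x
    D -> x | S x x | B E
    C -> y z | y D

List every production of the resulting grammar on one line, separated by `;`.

S -> y x | D | B B | z; B -> y; D -> x | S x x

Generating nonterminals: {B, C, D, S}.
Reachable from S after that: {B, D, S}.
Removed useless symbols: {C, E} and every production mentioning them.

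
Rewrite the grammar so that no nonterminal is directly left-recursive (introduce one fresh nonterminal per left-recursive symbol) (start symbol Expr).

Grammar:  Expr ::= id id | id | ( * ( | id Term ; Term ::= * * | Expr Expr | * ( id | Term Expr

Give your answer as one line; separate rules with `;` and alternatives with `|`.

Left recursion appears on Term.
For Term: α = {Expr}, β = {* *, Expr Expr, * ( id}. Rewrite as Term → β Term1 and Term1 → α Term1 | ε.

Expr ::= id id | id | ( * ( | id Term; Term ::= * * Term1 | Expr Expr Term1 | * ( id Term1; Term1 ::= Expr Term1 | ε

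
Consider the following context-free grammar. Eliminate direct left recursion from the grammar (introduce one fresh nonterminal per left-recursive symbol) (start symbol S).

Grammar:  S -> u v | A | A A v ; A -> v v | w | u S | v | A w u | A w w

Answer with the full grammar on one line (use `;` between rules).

A is directly left-recursive.
For A: α = {w u, w w}, β = {v v, w, u S, v}. Rewrite as A → β A' and A' → α A' | ε.

S -> u v | A | A A v; A -> v v A' | w A' | u S A' | v A'; A' -> w u A' | w w A' | ε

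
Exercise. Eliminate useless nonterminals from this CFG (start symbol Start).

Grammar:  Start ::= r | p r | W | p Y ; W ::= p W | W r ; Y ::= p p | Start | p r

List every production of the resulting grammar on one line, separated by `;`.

Start ::= r | p r | p Y; Y ::= p p | Start | p r

Generating nonterminals: {Start, Y}.
Reachable from Start after that: {Start, Y}.
Removed useless symbols: {W} and every production mentioning them.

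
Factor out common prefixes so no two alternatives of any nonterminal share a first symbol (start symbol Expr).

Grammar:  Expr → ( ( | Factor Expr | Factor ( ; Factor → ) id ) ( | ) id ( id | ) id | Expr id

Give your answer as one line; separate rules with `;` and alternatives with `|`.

Expr → ( ( | Factor Expr1; Factor → Expr id | ) id Factor1; Expr1 → Expr | (; Factor1 → ) ( | ( id | ε

Expr has alternatives sharing prefix 'Factor': factor to Expr → Factor Expr1 with Expr1 → Expr | (.
Factor has alternatives sharing prefix ') id': factor to Factor → ) id Factor1 with Factor1 → ) ( | ( id | ε.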